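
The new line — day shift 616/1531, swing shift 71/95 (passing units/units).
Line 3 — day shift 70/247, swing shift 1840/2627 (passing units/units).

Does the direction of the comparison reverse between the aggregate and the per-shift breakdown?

Day shift: the new line 616/1531 = 40.2%, Line 3 70/247 = 28.3% → the new line
Swing shift: the new line 71/95 = 74.7%, Line 3 1840/2627 = 70.0% → the new line
Overall: the new line 687/1626 = 42.3%, Line 3 1910/2874 = 66.5% → Line 3
The new line wins each shift group but Line 3 wins overall — the comparison reverses. The new line's units skew toward day shift, which has a lower base rate.

Yes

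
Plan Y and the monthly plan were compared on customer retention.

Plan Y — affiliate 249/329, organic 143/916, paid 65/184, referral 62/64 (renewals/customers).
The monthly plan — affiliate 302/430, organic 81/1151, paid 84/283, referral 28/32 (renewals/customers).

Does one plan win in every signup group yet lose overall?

No

Affiliate: Plan Y 249/329 = 75.7%, the monthly plan 302/430 = 70.2% → Plan Y
Organic: Plan Y 143/916 = 15.6%, the monthly plan 81/1151 = 7.0% → Plan Y
Paid: Plan Y 65/184 = 35.3%, the monthly plan 84/283 = 29.7% → Plan Y
Referral: Plan Y 62/64 = 96.9%, the monthly plan 28/32 = 87.5% → Plan Y
Overall: Plan Y 519/1493 = 34.8%, the monthly plan 495/1896 = 26.1% → Plan Y
Plan Y wins overall and in every signup group — no reversal.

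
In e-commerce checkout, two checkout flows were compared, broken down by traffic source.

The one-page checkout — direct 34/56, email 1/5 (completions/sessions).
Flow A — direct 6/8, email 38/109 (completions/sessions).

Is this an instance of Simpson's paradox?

Yes

Direct: the one-page checkout 34/56 = 60.7%, Flow A 6/8 = 75.0% → Flow A
Email: the one-page checkout 1/5 = 20.0%, Flow A 38/109 = 34.9% → Flow A
Overall: the one-page checkout 35/61 = 57.4%, Flow A 44/117 = 37.6% → the one-page checkout
Flow A wins each traffic group but the one-page checkout wins overall — the comparison reverses. Flow A's sessions skew toward email, which has a lower base rate.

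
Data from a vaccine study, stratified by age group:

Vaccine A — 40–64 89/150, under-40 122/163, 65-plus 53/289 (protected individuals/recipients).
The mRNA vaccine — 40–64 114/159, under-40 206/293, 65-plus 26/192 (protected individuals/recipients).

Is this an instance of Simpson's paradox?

No

40–64: Vaccine A 89/150 = 59.3%, the mRNA vaccine 114/159 = 71.7% → the mRNA vaccine
Under-40: Vaccine A 122/163 = 74.8%, the mRNA vaccine 206/293 = 70.3% → Vaccine A
65-plus: Vaccine A 53/289 = 18.3%, the mRNA vaccine 26/192 = 13.5% → Vaccine A
Overall: Vaccine A 264/602 = 43.9%, the mRNA vaccine 346/644 = 53.7% → the mRNA vaccine
Neither sweeps: Vaccine A wins 2 of 3 groups, the mRNA vaccine wins 1. The mRNA vaccine wins overall but not every group — no Simpson reversal.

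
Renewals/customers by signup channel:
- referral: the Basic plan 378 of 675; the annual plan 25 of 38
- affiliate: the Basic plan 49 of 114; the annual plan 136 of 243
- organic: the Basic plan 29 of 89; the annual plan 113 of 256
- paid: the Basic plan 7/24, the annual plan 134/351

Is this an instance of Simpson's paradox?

Yes

Referral: the Basic plan 378/675 = 56.0%, the annual plan 25/38 = 65.8% → the annual plan
Affiliate: the Basic plan 49/114 = 43.0%, the annual plan 136/243 = 56.0% → the annual plan
Organic: the Basic plan 29/89 = 32.6%, the annual plan 113/256 = 44.1% → the annual plan
Paid: the Basic plan 7/24 = 29.2%, the annual plan 134/351 = 38.2% → the annual plan
Overall: the Basic plan 463/902 = 51.3%, the annual plan 408/888 = 45.9% → the Basic plan
The annual plan wins each signup group but the Basic plan wins overall — the comparison reverses. The annual plan's customers skew toward paid, which has a lower base rate.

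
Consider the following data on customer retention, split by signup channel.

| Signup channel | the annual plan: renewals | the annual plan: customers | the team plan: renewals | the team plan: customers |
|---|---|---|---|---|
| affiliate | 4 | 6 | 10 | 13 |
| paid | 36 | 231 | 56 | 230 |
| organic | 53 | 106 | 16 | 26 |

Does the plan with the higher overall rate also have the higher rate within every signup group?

Affiliate: the annual plan 4/6 = 66.7%, the team plan 10/13 = 76.9% → the team plan
Paid: the annual plan 36/231 = 15.6%, the team plan 56/230 = 24.3% → the team plan
Organic: the annual plan 53/106 = 50.0%, the team plan 16/26 = 61.5% → the team plan
Overall: the annual plan 93/343 = 27.1%, the team plan 82/269 = 30.5% → the team plan
The team plan wins overall and in every signup group — no reversal.

Yes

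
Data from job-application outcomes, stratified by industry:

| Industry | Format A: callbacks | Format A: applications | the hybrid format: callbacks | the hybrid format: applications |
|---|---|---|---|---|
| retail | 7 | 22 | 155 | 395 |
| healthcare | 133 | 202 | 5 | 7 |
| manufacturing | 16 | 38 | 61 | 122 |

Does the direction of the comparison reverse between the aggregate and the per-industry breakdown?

Yes

Retail: Format A 7/22 = 31.8%, the hybrid format 155/395 = 39.2% → the hybrid format
Healthcare: Format A 133/202 = 65.8%, the hybrid format 5/7 = 71.4% → the hybrid format
Manufacturing: Format A 16/38 = 42.1%, the hybrid format 61/122 = 50.0% → the hybrid format
Overall: Format A 156/262 = 59.5%, the hybrid format 221/524 = 42.2% → Format A
The hybrid format wins each industry group but Format A wins overall — the comparison reverses. The hybrid format's applications skew toward retail, which has a lower base rate.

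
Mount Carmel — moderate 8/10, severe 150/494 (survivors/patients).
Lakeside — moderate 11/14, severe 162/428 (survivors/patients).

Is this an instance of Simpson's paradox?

No

Moderate: Mount Carmel 8/10 = 80.0%, Lakeside 11/14 = 78.6% → Mount Carmel
Severe: Mount Carmel 150/494 = 30.4%, Lakeside 162/428 = 37.9% → Lakeside
Overall: Mount Carmel 158/504 = 31.3%, Lakeside 173/442 = 39.1% → Lakeside
Neither sweeps: Mount Carmel wins 1 of 2 groups, Lakeside wins 1. Lakeside wins overall but not every group — no Simpson reversal.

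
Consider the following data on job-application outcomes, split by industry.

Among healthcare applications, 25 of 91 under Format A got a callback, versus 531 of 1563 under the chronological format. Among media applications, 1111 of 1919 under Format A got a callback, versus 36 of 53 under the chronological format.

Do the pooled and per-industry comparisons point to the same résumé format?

No

Healthcare: Format A 25/91 = 27.5%, the chronological format 531/1563 = 34.0% → the chronological format
Media: Format A 1111/1919 = 57.9%, the chronological format 36/53 = 67.9% → the chronological format
Overall: Format A 1136/2010 = 56.5%, the chronological format 567/1616 = 35.1% → Format A
The chronological format wins each industry group but Format A wins overall — the comparison reverses. The chronological format's applications skew toward healthcare, which has a lower base rate.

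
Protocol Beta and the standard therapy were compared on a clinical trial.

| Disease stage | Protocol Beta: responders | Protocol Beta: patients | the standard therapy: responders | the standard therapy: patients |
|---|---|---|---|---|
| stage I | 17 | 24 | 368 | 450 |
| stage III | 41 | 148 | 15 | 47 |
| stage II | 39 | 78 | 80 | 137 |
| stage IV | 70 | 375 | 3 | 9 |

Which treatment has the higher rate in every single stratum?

the standard therapy

Stage I: Protocol Beta 17/24 = 70.8%, the standard therapy 368/450 = 81.8% → the standard therapy
Stage III: Protocol Beta 41/148 = 27.7%, the standard therapy 15/47 = 31.9% → the standard therapy
Stage II: Protocol Beta 39/78 = 50.0%, the standard therapy 80/137 = 58.4% → the standard therapy
Stage IV: Protocol Beta 70/375 = 18.7%, the standard therapy 3/9 = 33.3% → the standard therapy
The standard therapy has the higher rate in all 4 groups.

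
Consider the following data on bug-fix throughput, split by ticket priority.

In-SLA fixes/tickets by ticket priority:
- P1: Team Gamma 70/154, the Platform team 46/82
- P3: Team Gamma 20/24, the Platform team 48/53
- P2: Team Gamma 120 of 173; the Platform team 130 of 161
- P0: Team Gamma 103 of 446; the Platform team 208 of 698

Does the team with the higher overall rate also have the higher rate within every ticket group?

P1: Team Gamma 70/154 = 45.5%, the Platform team 46/82 = 56.1% → the Platform team
P3: Team Gamma 20/24 = 83.3%, the Platform team 48/53 = 90.6% → the Platform team
P2: Team Gamma 120/173 = 69.4%, the Platform team 130/161 = 80.7% → the Platform team
P0: Team Gamma 103/446 = 23.1%, the Platform team 208/698 = 29.8% → the Platform team
Overall: Team Gamma 313/797 = 39.3%, the Platform team 432/994 = 43.5% → the Platform team
The Platform team wins overall and in every ticket group — no reversal.

Yes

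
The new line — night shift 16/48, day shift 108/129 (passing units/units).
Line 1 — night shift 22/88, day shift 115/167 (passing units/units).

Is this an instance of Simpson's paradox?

Night shift: the new line 16/48 = 33.3%, Line 1 22/88 = 25.0% → the new line
Day shift: the new line 108/129 = 83.7%, Line 1 115/167 = 68.9% → the new line
Overall: the new line 124/177 = 70.1%, Line 1 137/255 = 53.7% → the new line
The new line wins overall and in every shift group — no reversal.

No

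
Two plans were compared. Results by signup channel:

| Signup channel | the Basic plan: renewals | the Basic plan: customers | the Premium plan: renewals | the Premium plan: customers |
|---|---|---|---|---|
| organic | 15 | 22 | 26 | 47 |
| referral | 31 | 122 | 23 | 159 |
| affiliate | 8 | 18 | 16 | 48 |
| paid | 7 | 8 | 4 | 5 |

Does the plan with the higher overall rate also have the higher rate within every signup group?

Organic: the Basic plan 15/22 = 68.2%, the Premium plan 26/47 = 55.3% → the Basic plan
Referral: the Basic plan 31/122 = 25.4%, the Premium plan 23/159 = 14.5% → the Basic plan
Affiliate: the Basic plan 8/18 = 44.4%, the Premium plan 16/48 = 33.3% → the Basic plan
Paid: the Basic plan 7/8 = 87.5%, the Premium plan 4/5 = 80.0% → the Basic plan
Overall: the Basic plan 61/170 = 35.9%, the Premium plan 69/259 = 26.6% → the Basic plan
The Basic plan wins overall and in every signup group — no reversal.

Yes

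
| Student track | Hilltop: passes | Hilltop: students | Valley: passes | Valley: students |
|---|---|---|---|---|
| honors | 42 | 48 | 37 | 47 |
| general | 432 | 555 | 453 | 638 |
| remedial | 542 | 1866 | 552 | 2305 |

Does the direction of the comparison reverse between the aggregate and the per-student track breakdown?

Honors: Hilltop 42/48 = 87.5%, Valley 37/47 = 78.7% → Hilltop
General: Hilltop 432/555 = 77.8%, Valley 453/638 = 71.0% → Hilltop
Remedial: Hilltop 542/1866 = 29.0%, Valley 552/2305 = 23.9% → Hilltop
Overall: Hilltop 1016/2469 = 41.2%, Valley 1042/2990 = 34.8% → Hilltop
Hilltop wins overall and in every student group — no reversal.

No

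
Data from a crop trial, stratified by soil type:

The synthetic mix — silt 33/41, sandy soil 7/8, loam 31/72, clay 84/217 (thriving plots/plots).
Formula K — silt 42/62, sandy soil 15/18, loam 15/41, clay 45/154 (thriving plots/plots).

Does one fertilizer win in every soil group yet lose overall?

No

Silt: the synthetic mix 33/41 = 80.5%, Formula K 42/62 = 67.7% → the synthetic mix
Sandy soil: the synthetic mix 7/8 = 87.5%, Formula K 15/18 = 83.3% → the synthetic mix
Loam: the synthetic mix 31/72 = 43.1%, Formula K 15/41 = 36.6% → the synthetic mix
Clay: the synthetic mix 84/217 = 38.7%, Formula K 45/154 = 29.2% → the synthetic mix
Overall: the synthetic mix 155/338 = 45.9%, Formula K 117/275 = 42.5% → the synthetic mix
The synthetic mix wins overall and in every soil group — no reversal.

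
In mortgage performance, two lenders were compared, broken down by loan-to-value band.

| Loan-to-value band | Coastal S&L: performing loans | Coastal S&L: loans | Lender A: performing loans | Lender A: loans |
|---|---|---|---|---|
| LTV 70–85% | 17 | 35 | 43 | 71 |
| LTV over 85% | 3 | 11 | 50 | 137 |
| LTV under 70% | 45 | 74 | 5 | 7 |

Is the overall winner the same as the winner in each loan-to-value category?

LTV 70–85%: Coastal S&L 17/35 = 48.6%, Lender A 43/71 = 60.6% → Lender A
LTV over 85%: Coastal S&L 3/11 = 27.3%, Lender A 50/137 = 36.5% → Lender A
LTV under 70%: Coastal S&L 45/74 = 60.8%, Lender A 5/7 = 71.4% → Lender A
Overall: Coastal S&L 65/120 = 54.2%, Lender A 98/215 = 45.6% → Coastal S&L
Lender A wins each loan-to-value group but Coastal S&L wins overall — the comparison reverses. Lender A's loans skew toward LTV over 85%, which has a lower base rate.

No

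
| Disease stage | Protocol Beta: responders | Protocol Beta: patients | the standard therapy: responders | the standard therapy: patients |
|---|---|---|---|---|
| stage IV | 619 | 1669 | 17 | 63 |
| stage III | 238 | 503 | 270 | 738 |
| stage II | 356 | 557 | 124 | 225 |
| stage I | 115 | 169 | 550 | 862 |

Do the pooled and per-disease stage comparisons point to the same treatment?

Stage IV: Protocol Beta 619/1669 = 37.1%, the standard therapy 17/63 = 27.0% → Protocol Beta
Stage III: Protocol Beta 238/503 = 47.3%, the standard therapy 270/738 = 36.6% → Protocol Beta
Stage II: Protocol Beta 356/557 = 63.9%, the standard therapy 124/225 = 55.1% → Protocol Beta
Stage I: Protocol Beta 115/169 = 68.0%, the standard therapy 550/862 = 63.8% → Protocol Beta
Overall: Protocol Beta 1328/2898 = 45.8%, the standard therapy 961/1888 = 50.9% → the standard therapy
Protocol Beta wins each disease group but the standard therapy wins overall — the comparison reverses. Protocol Beta's patients skew toward stage IV, which has a lower base rate.

No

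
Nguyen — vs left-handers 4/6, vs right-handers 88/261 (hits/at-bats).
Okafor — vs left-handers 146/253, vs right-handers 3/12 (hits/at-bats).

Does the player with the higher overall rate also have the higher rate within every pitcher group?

No

Vs left-handers: Nguyen 4/6 = 66.7%, Okafor 146/253 = 57.7% → Nguyen
Vs right-handers: Nguyen 88/261 = 33.7%, Okafor 3/12 = 25.0% → Nguyen
Overall: Nguyen 92/267 = 34.5%, Okafor 149/265 = 56.2% → Okafor
Nguyen wins each pitcher group but Okafor wins overall — the comparison reverses. Nguyen's at-bats skew toward vs right-handers, which has a lower base rate.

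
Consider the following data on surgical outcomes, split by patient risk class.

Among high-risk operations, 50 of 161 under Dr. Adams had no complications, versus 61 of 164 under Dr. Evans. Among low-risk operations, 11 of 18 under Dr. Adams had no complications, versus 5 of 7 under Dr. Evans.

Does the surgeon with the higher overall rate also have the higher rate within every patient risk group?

High-risk: Dr. Adams 50/161 = 31.1%, Dr. Evans 61/164 = 37.2% → Dr. Evans
Low-risk: Dr. Adams 11/18 = 61.1%, Dr. Evans 5/7 = 71.4% → Dr. Evans
Overall: Dr. Adams 61/179 = 34.1%, Dr. Evans 66/171 = 38.6% → Dr. Evans
Dr. Evans wins overall and in every patient risk group — no reversal.

Yes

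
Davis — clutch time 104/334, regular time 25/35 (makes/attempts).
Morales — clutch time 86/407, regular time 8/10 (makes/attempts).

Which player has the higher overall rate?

Davis

Clutch time: Davis 104/334 = 31.1%, Morales 86/407 = 21.1% → Davis
Regular time: Davis 25/35 = 71.4%, Morales 8/10 = 80.0% → Morales
Overall: Davis 129/369 = 35.0%, Morales 94/417 = 22.5% → Davis
(Neither sweeps every game group, but Davis has the higher pooled rate.)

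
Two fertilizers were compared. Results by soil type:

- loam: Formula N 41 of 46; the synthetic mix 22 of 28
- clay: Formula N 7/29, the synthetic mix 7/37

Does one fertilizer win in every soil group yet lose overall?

No

Loam: Formula N 41/46 = 89.1%, the synthetic mix 22/28 = 78.6% → Formula N
Clay: Formula N 7/29 = 24.1%, the synthetic mix 7/37 = 18.9% → Formula N
Overall: Formula N 48/75 = 64.0%, the synthetic mix 29/65 = 44.6% → Formula N
Formula N wins overall and in every soil group — no reversal.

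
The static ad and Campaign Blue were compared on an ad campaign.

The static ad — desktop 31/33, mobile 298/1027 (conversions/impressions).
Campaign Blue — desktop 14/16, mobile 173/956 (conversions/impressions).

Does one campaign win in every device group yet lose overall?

No

Desktop: the static ad 31/33 = 93.9%, Campaign Blue 14/16 = 87.5% → the static ad
Mobile: the static ad 298/1027 = 29.0%, Campaign Blue 173/956 = 18.1% → the static ad
Overall: the static ad 329/1060 = 31.0%, Campaign Blue 187/972 = 19.2% → the static ad
The static ad wins overall and in every device group — no reversal.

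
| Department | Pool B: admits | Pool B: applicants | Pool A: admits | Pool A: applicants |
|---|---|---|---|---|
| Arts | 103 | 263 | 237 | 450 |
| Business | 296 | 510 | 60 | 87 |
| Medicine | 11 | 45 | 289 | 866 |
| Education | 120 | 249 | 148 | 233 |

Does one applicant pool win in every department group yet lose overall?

Arts: Pool B 103/263 = 39.2%, Pool A 237/450 = 52.7% → Pool A
Business: Pool B 296/510 = 58.0%, Pool A 60/87 = 69.0% → Pool A
Medicine: Pool B 11/45 = 24.4%, Pool A 289/866 = 33.4% → Pool A
Education: Pool B 120/249 = 48.2%, Pool A 148/233 = 63.5% → Pool A
Overall: Pool B 530/1067 = 49.7%, Pool A 734/1636 = 44.9% → Pool B
Pool A wins each department group but Pool B wins overall — the comparison reverses. Pool A's applicants skew toward Medicine, which has a lower base rate.

Yes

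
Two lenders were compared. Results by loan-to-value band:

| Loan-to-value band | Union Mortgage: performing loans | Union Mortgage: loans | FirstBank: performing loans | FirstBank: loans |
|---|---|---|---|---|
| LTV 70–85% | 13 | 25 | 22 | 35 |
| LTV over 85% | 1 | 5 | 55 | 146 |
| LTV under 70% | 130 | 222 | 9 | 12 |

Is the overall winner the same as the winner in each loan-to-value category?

No

LTV 70–85%: Union Mortgage 13/25 = 52.0%, FirstBank 22/35 = 62.9% → FirstBank
LTV over 85%: Union Mortgage 1/5 = 20.0%, FirstBank 55/146 = 37.7% → FirstBank
LTV under 70%: Union Mortgage 130/222 = 58.6%, FirstBank 9/12 = 75.0% → FirstBank
Overall: Union Mortgage 144/252 = 57.1%, FirstBank 86/193 = 44.6% → Union Mortgage
FirstBank wins each loan-to-value group but Union Mortgage wins overall — the comparison reverses. FirstBank's loans skew toward LTV over 85%, which has a lower base rate.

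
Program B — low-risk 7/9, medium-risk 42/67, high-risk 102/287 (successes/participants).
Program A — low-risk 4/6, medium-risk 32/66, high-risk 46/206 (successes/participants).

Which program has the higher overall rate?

Program B

Low-risk: Program B 7/9 = 77.8%, Program A 4/6 = 66.7% → Program B
Medium-risk: Program B 42/67 = 62.7%, Program A 32/66 = 48.5% → Program B
High-risk: Program B 102/287 = 35.5%, Program A 46/206 = 22.3% → Program B
Overall: Program B 151/363 = 41.6%, Program A 82/278 = 29.5% → Program B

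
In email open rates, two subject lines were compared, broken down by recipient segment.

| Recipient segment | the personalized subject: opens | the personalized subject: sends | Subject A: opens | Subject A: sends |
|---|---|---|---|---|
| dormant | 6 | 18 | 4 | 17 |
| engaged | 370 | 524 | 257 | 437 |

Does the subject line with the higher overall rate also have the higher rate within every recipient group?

Yes

Dormant: the personalized subject 6/18 = 33.3%, Subject A 4/17 = 23.5% → the personalized subject
Engaged: the personalized subject 370/524 = 70.6%, Subject A 257/437 = 58.8% → the personalized subject
Overall: the personalized subject 376/542 = 69.4%, Subject A 261/454 = 57.5% → the personalized subject
The personalized subject wins overall and in every recipient group — no reversal.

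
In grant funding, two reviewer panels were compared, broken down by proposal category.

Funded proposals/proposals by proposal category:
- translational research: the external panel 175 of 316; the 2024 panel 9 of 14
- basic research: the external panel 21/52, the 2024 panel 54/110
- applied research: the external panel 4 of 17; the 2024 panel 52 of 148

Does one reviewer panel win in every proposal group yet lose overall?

Yes

Translational research: the external panel 175/316 = 55.4%, the 2024 panel 9/14 = 64.3% → the 2024 panel
Basic research: the external panel 21/52 = 40.4%, the 2024 panel 54/110 = 49.1% → the 2024 panel
Applied research: the external panel 4/17 = 23.5%, the 2024 panel 52/148 = 35.1% → the 2024 panel
Overall: the external panel 200/385 = 51.9%, the 2024 panel 115/272 = 42.3% → the external panel
The 2024 panel wins each proposal group but the external panel wins overall — the comparison reverses. The 2024 panel's proposals skew toward applied research, which has a lower base rate.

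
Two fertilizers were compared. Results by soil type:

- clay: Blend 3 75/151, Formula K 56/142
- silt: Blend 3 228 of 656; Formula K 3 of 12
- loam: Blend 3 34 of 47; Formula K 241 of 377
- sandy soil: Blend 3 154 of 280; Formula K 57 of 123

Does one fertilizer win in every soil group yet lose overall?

Yes

Clay: Blend 3 75/151 = 49.7%, Formula K 56/142 = 39.4% → Blend 3
Silt: Blend 3 228/656 = 34.8%, Formula K 3/12 = 25.0% → Blend 3
Loam: Blend 3 34/47 = 72.3%, Formula K 241/377 = 63.9% → Blend 3
Sandy soil: Blend 3 154/280 = 55.0%, Formula K 57/123 = 46.3% → Blend 3
Overall: Blend 3 491/1134 = 43.3%, Formula K 357/654 = 54.6% → Formula K
Blend 3 wins each soil group but Formula K wins overall — the comparison reverses. Blend 3's plots skew toward silt, which has a lower base rate.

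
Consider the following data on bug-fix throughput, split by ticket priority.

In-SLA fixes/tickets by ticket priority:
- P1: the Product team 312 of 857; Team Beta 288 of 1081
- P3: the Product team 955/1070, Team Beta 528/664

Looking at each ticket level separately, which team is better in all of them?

P1: the Product team 312/857 = 36.4%, Team Beta 288/1081 = 26.6% → the Product team
P3: the Product team 955/1070 = 89.3%, Team Beta 528/664 = 79.5% → the Product team
The Product team has the higher rate in both groups.

the Product team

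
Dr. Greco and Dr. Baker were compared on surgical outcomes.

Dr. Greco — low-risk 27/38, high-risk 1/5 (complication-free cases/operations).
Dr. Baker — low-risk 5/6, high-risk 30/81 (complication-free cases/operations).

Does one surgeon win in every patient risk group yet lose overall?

Yes

Low-risk: Dr. Greco 27/38 = 71.1%, Dr. Baker 5/6 = 83.3% → Dr. Baker
High-risk: Dr. Greco 1/5 = 20.0%, Dr. Baker 30/81 = 37.0% → Dr. Baker
Overall: Dr. Greco 28/43 = 65.1%, Dr. Baker 35/87 = 40.2% → Dr. Greco
Dr. Baker wins each patient risk group but Dr. Greco wins overall — the comparison reverses. Dr. Baker's operations skew toward high-risk, which has a lower base rate.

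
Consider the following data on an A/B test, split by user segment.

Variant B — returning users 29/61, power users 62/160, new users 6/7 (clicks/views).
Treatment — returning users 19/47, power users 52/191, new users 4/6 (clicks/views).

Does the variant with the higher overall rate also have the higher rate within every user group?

Yes

Returning users: Variant B 29/61 = 47.5%, Treatment 19/47 = 40.4% → Variant B
Power users: Variant B 62/160 = 38.8%, Treatment 52/191 = 27.2% → Variant B
New users: Variant B 6/7 = 85.7%, Treatment 4/6 = 66.7% → Variant B
Overall: Variant B 97/228 = 42.5%, Treatment 75/244 = 30.7% → Variant B
Variant B wins overall and in every user group — no reversal.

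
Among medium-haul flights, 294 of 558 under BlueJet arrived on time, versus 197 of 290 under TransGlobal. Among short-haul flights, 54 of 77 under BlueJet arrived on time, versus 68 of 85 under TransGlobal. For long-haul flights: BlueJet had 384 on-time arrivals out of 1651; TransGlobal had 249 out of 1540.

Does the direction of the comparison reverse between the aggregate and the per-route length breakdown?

Medium-haul: BlueJet 294/558 = 52.7%, TransGlobal 197/290 = 67.9% → TransGlobal
Short-haul: BlueJet 54/77 = 70.1%, TransGlobal 68/85 = 80.0% → TransGlobal
Long-haul: BlueJet 384/1651 = 23.3%, TransGlobal 249/1540 = 16.2% → BlueJet
Overall: BlueJet 732/2286 = 32.0%, TransGlobal 514/1915 = 26.8% → BlueJet
Neither sweeps: BlueJet wins 1 of 3 groups, TransGlobal wins 2. BlueJet wins overall but not every group — no Simpson reversal.

No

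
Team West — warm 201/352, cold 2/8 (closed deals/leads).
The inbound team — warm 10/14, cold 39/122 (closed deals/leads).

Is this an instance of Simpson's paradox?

Warm: Team West 201/352 = 57.1%, the inbound team 10/14 = 71.4% → the inbound team
Cold: Team West 2/8 = 25.0%, the inbound team 39/122 = 32.0% → the inbound team
Overall: Team West 203/360 = 56.4%, the inbound team 49/136 = 36.0% → Team West
The inbound team wins each lead group but Team West wins overall — the comparison reverses. The inbound team's leads skew toward cold, which has a lower base rate.

Yes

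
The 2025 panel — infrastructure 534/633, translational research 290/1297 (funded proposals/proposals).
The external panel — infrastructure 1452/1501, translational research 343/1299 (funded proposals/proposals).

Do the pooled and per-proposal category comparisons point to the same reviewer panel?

Yes

Infrastructure: the 2025 panel 534/633 = 84.4%, the external panel 1452/1501 = 96.7% → the external panel
Translational research: the 2025 panel 290/1297 = 22.4%, the external panel 343/1299 = 26.4% → the external panel
Overall: the 2025 panel 824/1930 = 42.7%, the external panel 1795/2800 = 64.1% → the external panel
The external panel wins overall and in every proposal group — no reversal.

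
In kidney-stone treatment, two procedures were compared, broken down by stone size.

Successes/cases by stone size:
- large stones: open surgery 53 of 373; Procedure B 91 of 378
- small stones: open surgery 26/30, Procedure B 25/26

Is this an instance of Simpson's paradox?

No

Large stones: open surgery 53/373 = 14.2%, Procedure B 91/378 = 24.1% → Procedure B
Small stones: open surgery 26/30 = 86.7%, Procedure B 25/26 = 96.2% → Procedure B
Overall: open surgery 79/403 = 19.6%, Procedure B 116/404 = 28.7% → Procedure B
Procedure B wins overall and in every stone group — no reversal.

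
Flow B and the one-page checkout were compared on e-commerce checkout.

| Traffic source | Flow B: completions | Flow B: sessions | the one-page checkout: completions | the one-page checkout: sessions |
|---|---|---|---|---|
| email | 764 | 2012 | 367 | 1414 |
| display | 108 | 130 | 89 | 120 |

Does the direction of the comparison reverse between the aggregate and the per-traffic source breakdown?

No

Email: Flow B 764/2012 = 38.0%, the one-page checkout 367/1414 = 26.0% → Flow B
Display: Flow B 108/130 = 83.1%, the one-page checkout 89/120 = 74.2% → Flow B
Overall: Flow B 872/2142 = 40.7%, the one-page checkout 456/1534 = 29.7% → Flow B
Flow B wins overall and in every traffic group — no reversal.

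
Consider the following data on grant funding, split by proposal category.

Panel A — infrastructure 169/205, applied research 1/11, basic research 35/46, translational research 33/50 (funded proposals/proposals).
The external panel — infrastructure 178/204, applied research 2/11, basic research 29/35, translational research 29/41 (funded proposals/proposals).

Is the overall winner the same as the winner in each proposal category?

Yes

Infrastructure: Panel A 169/205 = 82.4%, the external panel 178/204 = 87.3% → the external panel
Applied research: Panel A 1/11 = 9.1%, the external panel 2/11 = 18.2% → the external panel
Basic research: Panel A 35/46 = 76.1%, the external panel 29/35 = 82.9% → the external panel
Translational research: Panel A 33/50 = 66.0%, the external panel 29/41 = 70.7% → the external panel
Overall: Panel A 238/312 = 76.3%, the external panel 238/291 = 81.8% → the external panel
The external panel wins overall and in every proposal group — no reversal.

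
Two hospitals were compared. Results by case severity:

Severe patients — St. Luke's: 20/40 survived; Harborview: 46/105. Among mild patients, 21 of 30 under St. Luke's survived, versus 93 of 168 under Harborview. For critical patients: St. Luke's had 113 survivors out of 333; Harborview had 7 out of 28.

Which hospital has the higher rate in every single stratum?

Severe: St. Luke's 20/40 = 50.0%, Harborview 46/105 = 43.8% → St. Luke's
Mild: St. Luke's 21/30 = 70.0%, Harborview 93/168 = 55.4% → St. Luke's
Critical: St. Luke's 113/333 = 33.9%, Harborview 7/28 = 25.0% → St. Luke's
St. Luke's has the higher rate in all 3 groups.

St. Luke's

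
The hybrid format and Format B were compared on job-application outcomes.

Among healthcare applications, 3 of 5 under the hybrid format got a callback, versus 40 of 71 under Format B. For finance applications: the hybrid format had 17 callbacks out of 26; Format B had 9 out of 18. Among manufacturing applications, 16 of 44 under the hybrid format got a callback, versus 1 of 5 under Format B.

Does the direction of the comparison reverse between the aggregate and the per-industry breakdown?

Healthcare: the hybrid format 3/5 = 60.0%, Format B 40/71 = 56.3% → the hybrid format
Finance: the hybrid format 17/26 = 65.4%, Format B 9/18 = 50.0% → the hybrid format
Manufacturing: the hybrid format 16/44 = 36.4%, Format B 1/5 = 20.0% → the hybrid format
Overall: the hybrid format 36/75 = 48.0%, Format B 50/94 = 53.2% → Format B
The hybrid format wins each industry group but Format B wins overall — the comparison reverses. The hybrid format's applications skew toward manufacturing, which has a lower base rate.

Yes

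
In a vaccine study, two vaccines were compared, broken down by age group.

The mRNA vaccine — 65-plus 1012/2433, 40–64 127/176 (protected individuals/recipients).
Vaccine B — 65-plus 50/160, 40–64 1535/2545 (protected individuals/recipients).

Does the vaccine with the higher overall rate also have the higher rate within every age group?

65-plus: the mRNA vaccine 1012/2433 = 41.6%, Vaccine B 50/160 = 31.2% → the mRNA vaccine
40–64: the mRNA vaccine 127/176 = 72.2%, Vaccine B 1535/2545 = 60.3% → the mRNA vaccine
Overall: the mRNA vaccine 1139/2609 = 43.7%, Vaccine B 1585/2705 = 58.6% → Vaccine B
The mRNA vaccine wins each age group but Vaccine B wins overall — the comparison reverses. The mRNA vaccine's recipients skew toward 65-plus, which has a lower base rate.

No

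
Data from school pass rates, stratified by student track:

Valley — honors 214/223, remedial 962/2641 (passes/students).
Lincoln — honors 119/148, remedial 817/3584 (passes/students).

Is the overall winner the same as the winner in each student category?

Honors: Valley 214/223 = 96.0%, Lincoln 119/148 = 80.4% → Valley
Remedial: Valley 962/2641 = 36.4%, Lincoln 817/3584 = 22.8% → Valley
Overall: Valley 1176/2864 = 41.1%, Lincoln 936/3732 = 25.1% → Valley
Valley wins overall and in every student group — no reversal.

Yes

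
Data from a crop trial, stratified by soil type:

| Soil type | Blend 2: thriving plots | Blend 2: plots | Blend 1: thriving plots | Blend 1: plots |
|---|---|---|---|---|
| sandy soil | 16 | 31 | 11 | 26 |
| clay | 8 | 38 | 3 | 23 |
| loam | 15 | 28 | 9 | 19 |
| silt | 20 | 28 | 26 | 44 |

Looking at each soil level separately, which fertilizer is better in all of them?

Blend 2

Sandy soil: Blend 2 16/31 = 51.6%, Blend 1 11/26 = 42.3% → Blend 2
Clay: Blend 2 8/38 = 21.1%, Blend 1 3/23 = 13.0% → Blend 2
Loam: Blend 2 15/28 = 53.6%, Blend 1 9/19 = 47.4% → Blend 2
Silt: Blend 2 20/28 = 71.4%, Blend 1 26/44 = 59.1% → Blend 2
Blend 2 has the higher rate in all 4 groups.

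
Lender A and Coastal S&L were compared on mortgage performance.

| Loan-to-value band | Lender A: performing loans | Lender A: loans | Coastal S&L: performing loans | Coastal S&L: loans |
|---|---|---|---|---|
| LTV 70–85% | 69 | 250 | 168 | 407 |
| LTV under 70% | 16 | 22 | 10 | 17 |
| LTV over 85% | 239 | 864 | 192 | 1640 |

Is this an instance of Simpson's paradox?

LTV 70–85%: Lender A 69/250 = 27.6%, Coastal S&L 168/407 = 41.3% → Coastal S&L
LTV under 70%: Lender A 16/22 = 72.7%, Coastal S&L 10/17 = 58.8% → Lender A
LTV over 85%: Lender A 239/864 = 27.7%, Coastal S&L 192/1640 = 11.7% → Lender A
Overall: Lender A 324/1136 = 28.5%, Coastal S&L 370/2064 = 17.9% → Lender A
Neither sweeps: Lender A wins 2 of 3 groups, Coastal S&L wins 1. Lender A wins overall but not every group — no Simpson reversal.

No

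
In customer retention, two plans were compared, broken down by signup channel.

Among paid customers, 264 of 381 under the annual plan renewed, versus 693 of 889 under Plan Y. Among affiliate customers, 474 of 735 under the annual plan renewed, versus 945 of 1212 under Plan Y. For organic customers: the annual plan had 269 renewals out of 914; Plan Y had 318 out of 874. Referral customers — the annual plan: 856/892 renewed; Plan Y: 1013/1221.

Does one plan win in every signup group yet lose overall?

Paid: the annual plan 264/381 = 69.3%, Plan Y 693/889 = 78.0% → Plan Y
Affiliate: the annual plan 474/735 = 64.5%, Plan Y 945/1212 = 78.0% → Plan Y
Organic: the annual plan 269/914 = 29.4%, Plan Y 318/874 = 36.4% → Plan Y
Referral: the annual plan 856/892 = 96.0%, Plan Y 1013/1221 = 83.0% → the annual plan
Overall: the annual plan 1863/2922 = 63.8%, Plan Y 2969/4196 = 70.8% → Plan Y
Neither sweeps: the annual plan wins 1 of 4 groups, Plan Y wins 3. Plan Y wins overall but not every group — no Simpson reversal.

No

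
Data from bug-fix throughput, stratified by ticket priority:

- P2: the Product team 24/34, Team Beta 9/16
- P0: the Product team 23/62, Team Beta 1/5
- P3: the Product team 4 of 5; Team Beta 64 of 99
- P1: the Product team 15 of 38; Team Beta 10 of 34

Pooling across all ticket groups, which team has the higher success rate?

Team Beta

P2: the Product team 24/34 = 70.6%, Team Beta 9/16 = 56.2% → the Product team
P0: the Product team 23/62 = 37.1%, Team Beta 1/5 = 20.0% → the Product team
P3: the Product team 4/5 = 80.0%, Team Beta 64/99 = 64.6% → the Product team
P1: the Product team 15/38 = 39.5%, Team Beta 10/34 = 29.4% → the Product team
Overall: the Product team 66/139 = 47.5%, Team Beta 84/154 = 54.5% → Team Beta
(The Product team wins every ticket group but Team Beta wins overall — the Product team's tickets skew toward the low-rate P0 group.)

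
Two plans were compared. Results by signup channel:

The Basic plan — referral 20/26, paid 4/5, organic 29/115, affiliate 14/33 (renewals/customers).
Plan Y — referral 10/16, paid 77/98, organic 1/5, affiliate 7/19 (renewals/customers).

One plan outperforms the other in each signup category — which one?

Referral: the Basic plan 20/26 = 76.9%, Plan Y 10/16 = 62.5% → the Basic plan
Paid: the Basic plan 4/5 = 80.0%, Plan Y 77/98 = 78.6% → the Basic plan
Organic: the Basic plan 29/115 = 25.2%, Plan Y 1/5 = 20.0% → the Basic plan
Affiliate: the Basic plan 14/33 = 42.4%, Plan Y 7/19 = 36.8% → the Basic plan
The Basic plan has the higher rate in all 4 groups.

the Basic plan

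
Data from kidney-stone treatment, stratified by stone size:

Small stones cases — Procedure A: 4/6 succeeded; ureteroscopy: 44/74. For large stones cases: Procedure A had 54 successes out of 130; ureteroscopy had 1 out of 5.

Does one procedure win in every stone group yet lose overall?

Small stones: Procedure A 4/6 = 66.7%, ureteroscopy 44/74 = 59.5% → Procedure A
Large stones: Procedure A 54/130 = 41.5%, ureteroscopy 1/5 = 20.0% → Procedure A
Overall: Procedure A 58/136 = 42.6%, ureteroscopy 45/79 = 57.0% → ureteroscopy
Procedure A wins each stone group but ureteroscopy wins overall — the comparison reverses. Procedure A's cases skew toward large stones, which has a lower base rate.

Yes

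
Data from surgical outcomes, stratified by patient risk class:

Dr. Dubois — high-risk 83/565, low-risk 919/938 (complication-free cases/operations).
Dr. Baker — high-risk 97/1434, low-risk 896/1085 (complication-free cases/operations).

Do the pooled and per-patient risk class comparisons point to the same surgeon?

High-risk: Dr. Dubois 83/565 = 14.7%, Dr. Baker 97/1434 = 6.8% → Dr. Dubois
Low-risk: Dr. Dubois 919/938 = 98.0%, Dr. Baker 896/1085 = 82.6% → Dr. Dubois
Overall: Dr. Dubois 1002/1503 = 66.7%, Dr. Baker 993/2519 = 39.4% → Dr. Dubois
Dr. Dubois wins overall and in every patient risk group — no reversal.

Yes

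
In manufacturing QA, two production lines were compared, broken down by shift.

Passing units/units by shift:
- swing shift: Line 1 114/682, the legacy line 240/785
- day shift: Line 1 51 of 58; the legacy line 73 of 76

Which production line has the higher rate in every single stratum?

Swing shift: Line 1 114/682 = 16.7%, the legacy line 240/785 = 30.6% → the legacy line
Day shift: Line 1 51/58 = 87.9%, the legacy line 73/76 = 96.1% → the legacy line
The legacy line has the higher rate in both groups.

the legacy line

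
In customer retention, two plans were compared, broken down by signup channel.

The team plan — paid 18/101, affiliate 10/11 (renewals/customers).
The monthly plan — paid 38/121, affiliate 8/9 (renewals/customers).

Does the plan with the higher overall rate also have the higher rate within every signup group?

Paid: the team plan 18/101 = 17.8%, the monthly plan 38/121 = 31.4% → the monthly plan
Affiliate: the team plan 10/11 = 90.9%, the monthly plan 8/9 = 88.9% → the team plan
Overall: the team plan 28/112 = 25.0%, the monthly plan 46/130 = 35.4% → the monthly plan
Neither sweeps: the team plan wins 1 of 2 groups, the monthly plan wins 1. The monthly plan wins overall but not every group — no Simpson reversal.

No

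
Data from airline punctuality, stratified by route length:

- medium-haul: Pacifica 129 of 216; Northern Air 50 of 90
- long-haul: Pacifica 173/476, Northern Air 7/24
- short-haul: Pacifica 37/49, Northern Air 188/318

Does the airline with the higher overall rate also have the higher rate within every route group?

No

Medium-haul: Pacifica 129/216 = 59.7%, Northern Air 50/90 = 55.6% → Pacifica
Long-haul: Pacifica 173/476 = 36.3%, Northern Air 7/24 = 29.2% → Pacifica
Short-haul: Pacifica 37/49 = 75.5%, Northern Air 188/318 = 59.1% → Pacifica
Overall: Pacifica 339/741 = 45.7%, Northern Air 245/432 = 56.7% → Northern Air
Pacifica wins each route group but Northern Air wins overall — the comparison reverses. Pacifica's flights skew toward long-haul, which has a lower base rate.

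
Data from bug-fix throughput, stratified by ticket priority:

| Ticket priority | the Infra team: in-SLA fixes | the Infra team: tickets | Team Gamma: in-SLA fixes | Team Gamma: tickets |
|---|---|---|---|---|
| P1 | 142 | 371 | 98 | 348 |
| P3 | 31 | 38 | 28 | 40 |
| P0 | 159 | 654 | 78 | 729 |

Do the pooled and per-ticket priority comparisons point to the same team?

P1: the Infra team 142/371 = 38.3%, Team Gamma 98/348 = 28.2% → the Infra team
P3: the Infra team 31/38 = 81.6%, Team Gamma 28/40 = 70.0% → the Infra team
P0: the Infra team 159/654 = 24.3%, Team Gamma 78/729 = 10.7% → the Infra team
Overall: the Infra team 332/1063 = 31.2%, Team Gamma 204/1117 = 18.3% → the Infra team
The Infra team wins overall and in every ticket group — no reversal.

Yes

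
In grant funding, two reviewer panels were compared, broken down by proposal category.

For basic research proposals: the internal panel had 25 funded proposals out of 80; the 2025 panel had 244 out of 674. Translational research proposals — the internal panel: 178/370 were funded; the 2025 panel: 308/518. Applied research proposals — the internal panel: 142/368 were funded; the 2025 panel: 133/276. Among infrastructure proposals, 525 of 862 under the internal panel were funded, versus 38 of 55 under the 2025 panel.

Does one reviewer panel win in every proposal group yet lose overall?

Basic research: the internal panel 25/80 = 31.2%, the 2025 panel 244/674 = 36.2% → the 2025 panel
Translational research: the internal panel 178/370 = 48.1%, the 2025 panel 308/518 = 59.5% → the 2025 panel
Applied research: the internal panel 142/368 = 38.6%, the 2025 panel 133/276 = 48.2% → the 2025 panel
Infrastructure: the internal panel 525/862 = 60.9%, the 2025 panel 38/55 = 69.1% → the 2025 panel
Overall: the internal panel 870/1680 = 51.8%, the 2025 panel 723/1523 = 47.5% → the internal panel
The 2025 panel wins each proposal group but the internal panel wins overall — the comparison reverses. The 2025 panel's proposals skew toward basic research, which has a lower base rate.

Yes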